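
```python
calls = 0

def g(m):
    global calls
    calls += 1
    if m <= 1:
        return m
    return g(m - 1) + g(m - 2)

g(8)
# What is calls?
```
Call trace (a repeated sub-call is expanded the first time; later identical calls just restate its return value):
g(m=8)
  g(m=7)
    g(m=6)
      g(m=5)
        g(m=4)
          g(m=3)
            g(m=2)
              g(m=1)
              -> return 1
              g(m=0)
              -> return 0
            -> return 1
            g(m=1)
            -> return 1
          -> return 2
          g(m=2) -> return 1  (same call as traced above)
        -> return 3
        g(m=3) -> return 2  (same call as traced above)
      -> return 5
      g(m=4) -> return 3  (same call as traced above)
    -> return 8
    g(m=5) -> return 5  (same call as traced above)
  -> return 13
  g(m=6) -> return 8  (same call as traced above)
-> return 21

calls is incremented once per call, so count the calls in each subtree. Let C(m) = number of calls made by g(m).
C(0) = C(1) = 1 (base case, no recursion); C(m) = 1 + C(m - 1) + C(m - 2) otherwise.
C(2) = 1 + C(1) + C(0) = 1 + 1 + 1 = 3
C(3) = 1 + C(2) + C(1) = 1 + 3 + 1 = 5
C(4) = 1 + C(3) + C(2) = 1 + 5 + 3 = 9
C(5) = 1 + C(4) + C(3) = 1 + 9 + 5 = 15
C(6) = 1 + C(5) + C(4) = 1 + 15 + 9 = 25
C(7) = 1 + C(6) + C(5) = 1 + 25 + 15 = 41
C(8) = 1 + C(7) + C(6) = 1 + 41 + 25 = 67
calls = C(8) = 67

Final answer: 67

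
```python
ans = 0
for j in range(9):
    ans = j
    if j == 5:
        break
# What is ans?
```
Trace:
  ans=0
  ans=0, j=0
  ans=1, j=1
  ans=2, j=2
  ans=3, j=3
  ans=4, j=4
  ans=5, j=5

Final answer: 5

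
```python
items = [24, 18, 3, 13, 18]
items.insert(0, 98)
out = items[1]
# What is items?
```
Trace:
  items=[24, 18, 3, 13, 18]
  items=[98, 24, 18, 3, 13, 18]
  items=[98, 24, 18, 3, 13, 18], out=24

Final answer: [98, 24, 18, 3, 13, 18]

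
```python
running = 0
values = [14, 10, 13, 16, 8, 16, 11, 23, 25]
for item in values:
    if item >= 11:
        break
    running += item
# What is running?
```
Trace:
  running=0
  running=0, item=14

Final answer: 0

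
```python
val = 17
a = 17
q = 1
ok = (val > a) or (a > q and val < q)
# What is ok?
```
Trace:
  val=17
  val=17, a=17
  val=17, a=17, q=1
  val=17, a=17, q=1, ok=False

Final answer: False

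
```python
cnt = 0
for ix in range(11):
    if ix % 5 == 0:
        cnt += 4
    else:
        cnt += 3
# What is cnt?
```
Trace:
  cnt=0
  cnt=4, ix=0
  cnt=7, ix=1
  cnt=10, ix=2
  cnt=13, ix=3
  cnt=16, ix=4
  cnt=20, ix=5
  cnt=23, ix=6
  cnt=26, ix=7
  cnt=29, ix=8
  cnt=32, ix=9
  cnt=36, ix=10

Final answer: 36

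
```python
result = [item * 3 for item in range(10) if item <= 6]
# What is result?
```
Trace:
  item=0
  item=1
  item=2
  item=3
  item=4
  item=5
  item=6
  item=7
  item=8
  item=9
  result=[0, 3, 6, 9, 12, 15, 18]

Final answer: [0, 3, 6, 9, 12, 15, 18]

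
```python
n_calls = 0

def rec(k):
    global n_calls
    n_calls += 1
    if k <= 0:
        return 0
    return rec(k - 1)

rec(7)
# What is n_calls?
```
Call trace:
rec(k=7)
  rec(k=6)
    rec(k=5)
      rec(k=4)
        rec(k=3)
          rec(k=2)
            rec(k=1)
              rec(k=0)
              -> return 0
            -> return 0
          -> return 0
        -> return 0
      -> return 0
    -> return 0
  -> return 0
-> return 0

n_calls is incremented once per call. rec is entered once for each k = 7, 6, 5, 4, 3, 2, 1, 0 (the k <= 0 call returns without recursing), i.e. 7 + 1 calls.
n_calls = 8

Final answer: 8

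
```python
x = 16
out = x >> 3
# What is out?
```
Trace:
  x=16
  x=16, out=2

Final answer: 2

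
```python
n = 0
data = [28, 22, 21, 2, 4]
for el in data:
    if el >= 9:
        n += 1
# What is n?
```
Trace:
  n=0
  n=1, el=28
  n=2, el=22
  n=3, el=21
  n=3, el=2
  n=3, el=4

Final answer: 3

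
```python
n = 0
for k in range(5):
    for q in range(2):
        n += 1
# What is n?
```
Trace:
  n=0
  n=1, k=0, q=0
  n=2, k=0, q=1
  n=3, k=1, q=0
  n=4, k=1, q=1
  n=5, k=2, q=0
  n=6, k=2, q=1
  n=7, k=3, q=0
  n=8, k=3, q=1
  n=9, k=4, q=0
  n=10, k=4, q=1

Final answer: 10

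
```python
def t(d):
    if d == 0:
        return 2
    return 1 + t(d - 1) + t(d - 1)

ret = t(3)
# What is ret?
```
Call trace (a repeated sub-call is expanded the first time; later identical calls just restate its return value):
t(d=3)
  t(d=2)
    t(d=1)
      t(d=0)
      -> return 2
      t(d=0)
      -> return 2
    -> return 5
    t(d=1) -> return 5  (same call as traced above)
  -> return 11
  t(d=2) -> return 11  (same call as traced above)
-> return 23

Final answer: 23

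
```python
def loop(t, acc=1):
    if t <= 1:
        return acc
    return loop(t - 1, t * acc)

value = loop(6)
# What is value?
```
Call trace:
loop(t=6, acc=1)
  loop(t=5, acc=6)
    loop(t=4, acc=30)
      loop(t=3, acc=120)
        loop(t=2, acc=360)
          loop(t=1, acc=720)
          -> return 720
        -> return 720
      -> return 720
    -> return 720
  -> return 720
-> return 720

Final answer: 720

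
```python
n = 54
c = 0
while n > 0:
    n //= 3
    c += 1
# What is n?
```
Trace:
  n=54
  n=54, c=0
  n=18, c=1
  n=6, c=2
  n=2, c=3
  n=0, c=4

Final answer: 0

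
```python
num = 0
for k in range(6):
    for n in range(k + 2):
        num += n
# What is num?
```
Trace:
  num=0
  num=0, k=0, n=0
  num=1, k=0, n=1
  num=1, k=1, n=0
  num=2, k=1, n=1
  num=4, k=1, n=2
  num=4, k=2, n=0
  num=5, k=2, n=1
  num=7, k=2, n=2
  num=10, k=2, n=3
  num=10, k=3, n=0
  num=11, k=3, n=1
  num=13, k=3, n=2
  num=16, k=3, n=3
  num=20, k=3, n=4
  num=20, k=4, n=0
  num=21, k=4, n=1
  num=23, k=4, n=2
  num=26, k=4, n=3
  num=30, k=4, n=4
  num=35, k=4, n=5
  num=35, k=5, n=0
  num=36, k=5, n=1
  num=38, k=5, n=2
  num=41, k=5, n=3
  num=45, k=5, n=4
  num=50, k=5, n=5
  num=56, k=5, n=6

Final answer: 56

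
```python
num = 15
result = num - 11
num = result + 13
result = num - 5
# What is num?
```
Trace:
  num=15
  num=15, result=4
  num=17, result=4
  num=17, result=12

Final answer: 17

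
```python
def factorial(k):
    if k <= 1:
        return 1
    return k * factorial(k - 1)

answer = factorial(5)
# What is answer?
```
Call trace:
factorial(k=5)
  factorial(k=4)
    factorial(k=3)
      factorial(k=2)
        factorial(k=1)
        -> return 1
      -> return 2
    -> return 6
  -> return 24
-> return 120

Final answer: 120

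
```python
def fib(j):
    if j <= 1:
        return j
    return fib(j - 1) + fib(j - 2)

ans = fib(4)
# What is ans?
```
Call trace (a repeated sub-call is expanded the first time; later identical calls just restate its return value):
fib(j=4)
  fib(j=3)
    fib(j=2)
      fib(j=1)
      -> return 1
      fib(j=0)
      -> return 0
    -> return 1
    fib(j=1)
    -> return 1
  -> return 2
  fib(j=2) -> return 1  (same call as traced above)
-> return 3

Final answer: 3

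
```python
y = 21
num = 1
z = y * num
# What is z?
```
Trace:
  y=21
  y=21, num=1
  y=21, num=1, z=21

Final answer: 21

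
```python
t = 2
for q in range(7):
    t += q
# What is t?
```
Trace:
  t=2
  t=2, q=0
  t=3, q=1
  t=5, q=2
  t=8, q=3
  t=12, q=4
  t=17, q=5
  t=23, q=6

Final answer: 23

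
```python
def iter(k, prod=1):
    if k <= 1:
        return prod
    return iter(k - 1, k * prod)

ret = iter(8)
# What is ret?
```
Call trace:
iter(k=8, prod=1)
  iter(k=7, prod=8)
    iter(k=6, prod=56)
      iter(k=5, prod=336)
        iter(k=4, prod=1680)
          iter(k=3, prod=6720)
            iter(k=2, prod=20160)
              iter(k=1, prod=40320)
              -> return 40320
            -> return 40320
          -> return 40320
        -> return 40320
      -> return 40320
    -> return 40320
  -> return 40320
-> return 40320

Final answer: 40320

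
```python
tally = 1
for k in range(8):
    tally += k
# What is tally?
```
Trace:
  tally=1
  tally=1, k=0
  tally=2, k=1
  tally=4, k=2
  tally=7, k=3
  tally=11, k=4
  tally=16, k=5
  tally=22, k=6
  tally=29, k=7

Final answer: 29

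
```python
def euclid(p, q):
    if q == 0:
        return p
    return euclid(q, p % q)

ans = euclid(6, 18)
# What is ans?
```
Call trace:
euclid(p=6, q=18)
  euclid(p=18, q=6)
    euclid(p=6, q=0)
    -> return 6
  -> return 6
-> return 6

Final answer: 6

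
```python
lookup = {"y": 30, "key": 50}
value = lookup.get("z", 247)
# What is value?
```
Trace:
  lookup={'y': 30, 'key': 50}
  lookup={'y': 30, 'key': 50}, value=247

Final answer: 247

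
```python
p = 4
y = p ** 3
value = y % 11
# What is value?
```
Trace:
  p=4
  p=4, y=64
  p=4, y=64, value=9

Final answer: 9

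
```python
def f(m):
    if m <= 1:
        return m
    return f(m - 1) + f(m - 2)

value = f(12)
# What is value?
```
Call trace (a repeated sub-call is expanded the first time; later identical calls just restate its return value):
f(m=12)
  f(m=11)
    f(m=10)
      f(m=9)
        f(m=8)
          f(m=7)
            f(m=6)
              f(m=5)
                f(m=4)
                  f(m=3)
                    f(m=2)
                      f(m=1)
                      -> return 1
                      f(m=0)
                      -> return 0
                    -> return 1
                    f(m=1)
                    -> return 1
                  -> return 2
                  f(m=2) -> return 1  (same call as traced above)
                -> return 3
                f(m=3) -> return 2  (same call as traced above)
              -> return 5
              f(m=4) -> return 3  (same call as traced above)
            -> return 8
            f(m=5) -> return 5  (same call as traced above)
          -> return 13
          f(m=6) -> return 8  (same call as traced above)
        -> return 21
        f(m=7) -> return 13  (same call as traced above)
      -> return 34
      f(m=8) -> return 21  (same call as traced above)
    -> return 55
    f(m=9) -> return 34  (same call as traced above)
  -> return 89
  f(m=10) -> return 55  (same call as traced above)
-> return 144

Final answer: 144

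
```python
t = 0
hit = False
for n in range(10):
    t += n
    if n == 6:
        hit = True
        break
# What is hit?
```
Trace:
  t=0
  t=0, hit=False
  t=0, hit=False, n=0
  t=1, hit=False, n=1
  t=3, hit=False, n=2
  t=6, hit=False, n=3
  t=10, hit=False, n=4
  t=15, hit=False, n=5
  t=21, hit=True, n=6

Final answer: True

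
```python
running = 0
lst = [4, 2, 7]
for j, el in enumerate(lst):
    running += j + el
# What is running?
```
Trace:
  running=0
  running=4, j=0, el=4
  running=7, j=1, el=2
  running=16, j=2, el=7

Final answer: 16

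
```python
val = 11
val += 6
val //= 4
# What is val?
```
Trace:
  val=11
  val=17
  val=4

Final answer: 4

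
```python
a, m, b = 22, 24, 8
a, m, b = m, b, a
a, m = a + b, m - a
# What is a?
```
Trace:
  a=22, m=24, b=8
  a=24, m=8, b=22
  a=46, m=-16, b=22

Final answer: 46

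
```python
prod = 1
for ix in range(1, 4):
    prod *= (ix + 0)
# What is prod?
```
Trace:
  prod=1
  prod=1, ix=1
  prod=2, ix=2
  prod=6, ix=3

Final answer: 6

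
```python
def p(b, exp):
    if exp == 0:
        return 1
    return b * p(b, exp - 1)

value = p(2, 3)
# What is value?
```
Call trace:
p(b=2, exp=3)
  p(b=2, exp=2)
    p(b=2, exp=1)
      p(b=2, exp=0)
      -> return 1
    -> return 2
  -> return 4
-> return 8

Final answer: 8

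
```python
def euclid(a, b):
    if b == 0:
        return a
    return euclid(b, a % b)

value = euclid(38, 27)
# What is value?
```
Call trace:
euclid(a=38, b=27)
  euclid(a=27, b=11)
    euclid(a=11, b=5)
      euclid(a=5, b=1)
        euclid(a=1, b=0)
        -> return 1
      -> return 1
    -> return 1
  -> return 1
-> return 1

Final answer: 1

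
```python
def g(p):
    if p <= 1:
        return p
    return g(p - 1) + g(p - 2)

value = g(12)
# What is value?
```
Call trace (a repeated sub-call is expanded the first time; later identical calls just restate its return value):
g(p=12)
  g(p=11)
    g(p=10)
      g(p=9)
        g(p=8)
          g(p=7)
            g(p=6)
              g(p=5)
                g(p=4)
                  g(p=3)
                    g(p=2)
                      g(p=1)
                      -> return 1
                      g(p=0)
                      -> return 0
                    -> return 1
                    g(p=1)
                    -> return 1
                  -> return 2
                  g(p=2) -> return 1  (same call as traced above)
                -> return 3
                g(p=3) -> return 2  (same call as traced above)
              -> return 5
              g(p=4) -> return 3  (same call as traced above)
            -> return 8
            g(p=5) -> return 5  (same call as traced above)
          -> return 13
          g(p=6) -> return 8  (same call as traced above)
        -> return 21
        g(p=7) -> return 13  (same call as traced above)
      -> return 34
      g(p=8) -> return 21  (same call as traced above)
    -> return 55
    g(p=9) -> return 34  (same call as traced above)
  -> return 89
  g(p=10) -> return 55  (same call as traced above)
-> return 144

Final answer: 144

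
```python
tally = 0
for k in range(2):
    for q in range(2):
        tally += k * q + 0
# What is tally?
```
Trace:
  tally=0
  tally=0, k=0, q=0
  tally=0, k=0, q=1
  tally=0, k=1, q=0
  tally=1, k=1, q=1

Final answer: 1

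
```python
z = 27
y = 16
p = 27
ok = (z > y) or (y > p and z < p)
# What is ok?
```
Trace:
  z=27
  z=27, y=16
  z=27, y=16, p=27
  z=27, y=16, p=27, ok=True

Final answer: True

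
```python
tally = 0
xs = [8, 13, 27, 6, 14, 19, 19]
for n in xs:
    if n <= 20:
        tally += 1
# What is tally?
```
Trace:
  tally=0
  tally=1, n=8
  tally=2, n=13
  tally=2, n=27
  tally=3, n=6
  tally=4, n=14
  tally=5, n=19
  tally=6, n=19

Final answer: 6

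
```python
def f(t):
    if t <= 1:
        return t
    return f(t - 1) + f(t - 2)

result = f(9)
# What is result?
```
Call trace (a repeated sub-call is expanded the first time; later identical calls just restate its return value):
f(t=9)
  f(t=8)
    f(t=7)
      f(t=6)
        f(t=5)
          f(t=4)
            f(t=3)
              f(t=2)
                f(t=1)
                -> return 1
                f(t=0)
                -> return 0
              -> return 1
              f(t=1)
              -> return 1
            -> return 2
            f(t=2) -> return 1  (same call as traced above)
          -> return 3
          f(t=3) -> return 2  (same call as traced above)
        -> return 5
        f(t=4) -> return 3  (same call as traced above)
      -> return 8
      f(t=5) -> return 5  (same call as traced above)
    -> return 13
    f(t=6) -> return 8  (same call as traced above)
  -> return 21
  f(t=7) -> return 13  (same call as traced above)
-> return 34

Final answer: 34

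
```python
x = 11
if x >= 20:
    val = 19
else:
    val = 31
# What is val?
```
Trace:
  x=11
  x=11, val=31

Final answer: 31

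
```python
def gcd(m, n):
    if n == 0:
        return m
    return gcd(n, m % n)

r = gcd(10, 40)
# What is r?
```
Call trace:
gcd(m=10, n=40)
  gcd(m=40, n=10)
    gcd(m=10, n=0)
    -> return 10
  -> return 10
-> return 10

Final answer: 10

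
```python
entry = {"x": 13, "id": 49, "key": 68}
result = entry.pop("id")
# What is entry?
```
Trace:
  entry={'x': 13, 'id': 49, 'key': 68}
  entry={'x': 13, 'key': 68}, result=49

Final answer: {'x': 13, 'key': 68}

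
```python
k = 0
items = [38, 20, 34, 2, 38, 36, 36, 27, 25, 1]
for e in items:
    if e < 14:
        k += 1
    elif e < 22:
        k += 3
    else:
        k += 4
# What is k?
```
Trace:
  k=0
  k=4, e=38
  k=7, e=20
  k=11, e=34
  k=12, e=2
  k=16, e=38
  k=20, e=36
  k=24, e=36
  k=28, e=27
  k=32, e=25
  k=33, e=1

Final answer: 33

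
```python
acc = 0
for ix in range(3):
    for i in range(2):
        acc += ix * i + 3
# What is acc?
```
Trace:
  acc=0
  acc=3, ix=0, i=0
  acc=6, ix=0, i=1
  acc=9, ix=1, i=0
  acc=13, ix=1, i=1
  acc=16, ix=2, i=0
  acc=21, ix=2, i=1

Final answer: 21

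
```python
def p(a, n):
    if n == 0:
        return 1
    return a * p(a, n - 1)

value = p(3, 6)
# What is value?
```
Call trace:
p(a=3, n=6)
  p(a=3, n=5)
    p(a=3, n=4)
      p(a=3, n=3)
        p(a=3, n=2)
          p(a=3, n=1)
            p(a=3, n=0)
            -> return 1
          -> return 3
        -> return 9
      -> return 27
    -> return 81
  -> return 243
-> return 729

Final answer: 729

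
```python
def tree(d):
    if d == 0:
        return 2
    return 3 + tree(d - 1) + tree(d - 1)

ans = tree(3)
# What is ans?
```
Call trace (a repeated sub-call is expanded the first time; later identical calls just restate its return value):
tree(d=3)
  tree(d=2)
    tree(d=1)
      tree(d=0)
      -> return 2
      tree(d=0)
      -> return 2
    -> return 7
    tree(d=1) -> return 7  (same call as traced above)
  -> return 17
  tree(d=2) -> return 17  (same call as traced above)
-> return 37

Final answer: 37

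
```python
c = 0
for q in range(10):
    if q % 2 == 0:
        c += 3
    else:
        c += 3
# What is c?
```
Trace:
  c=0
  c=3, q=0
  c=6, q=1
  c=9, q=2
  c=12, q=3
  c=15, q=4
  c=18, q=5
  c=21, q=6
  c=24, q=7
  c=27, q=8
  c=30, q=9

Final answer: 30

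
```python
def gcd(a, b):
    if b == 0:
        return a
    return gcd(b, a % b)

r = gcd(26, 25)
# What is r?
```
Call trace:
gcd(a=26, b=25)
  gcd(a=25, b=1)
    gcd(a=1, b=0)
    -> return 1
  -> return 1
-> return 1

Final answer: 1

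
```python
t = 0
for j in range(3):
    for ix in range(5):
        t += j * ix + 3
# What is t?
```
Trace:
  t=0
  t=3, j=0, ix=0
  t=6, j=0, ix=1
  t=9, j=0, ix=2
  t=12, j=0, ix=3
  t=15, j=0, ix=4
  t=18, j=1, ix=0
  t=22, j=1, ix=1
  t=27, j=1, ix=2
  t=33, j=1, ix=3
  t=40, j=1, ix=4
  t=43, j=2, ix=0
  t=48, j=2, ix=1
  t=55, j=2, ix=2
  t=64, j=2, ix=3
  t=75, j=2, ix=4

Final answer: 75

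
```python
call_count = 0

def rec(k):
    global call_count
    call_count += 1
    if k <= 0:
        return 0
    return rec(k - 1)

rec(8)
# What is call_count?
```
Call trace:
rec(k=8)
  rec(k=7)
    rec(k=6)
      rec(k=5)
        rec(k=4)
          rec(k=3)
            rec(k=2)
              rec(k=1)
                rec(k=0)
                -> return 0
              -> return 0
            -> return 0
          -> return 0
        -> return 0
      -> return 0
    -> return 0
  -> return 0
-> return 0

call_count is incremented once per call. rec is entered once for each k = 8, 7, 6, 5, 4, 3, 2, 1, 0 (the k <= 0 call returns without recursing), i.e. 8 + 1 calls.
call_count = 9

Final answer: 9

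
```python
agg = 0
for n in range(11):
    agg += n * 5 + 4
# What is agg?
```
Trace:
  agg=0
  agg=4, n=0
  agg=13, n=1
  agg=27, n=2
  agg=46, n=3
  agg=70, n=4
  agg=99, n=5
  agg=133, n=6
  agg=172, n=7
  agg=216, n=8
  agg=265, n=9
  agg=319, n=10

Final answer: 319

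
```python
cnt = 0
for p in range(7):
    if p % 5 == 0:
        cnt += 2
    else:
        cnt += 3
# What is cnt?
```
Trace:
  cnt=0
  cnt=2, p=0
  cnt=5, p=1
  cnt=8, p=2
  cnt=11, p=3
  cnt=14, p=4
  cnt=16, p=5
  cnt=19, p=6

Final answer: 19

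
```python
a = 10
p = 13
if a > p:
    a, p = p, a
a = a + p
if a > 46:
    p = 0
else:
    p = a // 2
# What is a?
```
Trace:
  a=10
  a=10, p=13
  a=10, p=13
  a=23, p=13
  a=23, p=11

Final answer: 23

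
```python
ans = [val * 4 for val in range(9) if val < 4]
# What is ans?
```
Trace:
  val=0
  val=1
  val=2
  val=3
  val=4
  val=5
  val=6
  val=7
  val=8
  ans=[0, 4, 8, 12]

Final answer: [0, 4, 8, 12]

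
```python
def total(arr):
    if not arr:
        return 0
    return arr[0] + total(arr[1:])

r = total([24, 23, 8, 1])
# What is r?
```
Call trace:
total(arr=[24, 23, 8, 1])
  total(arr=[23, 8, 1])
    total(arr=[8, 1])
      total(arr=[1])
        total(arr=[])
        -> return 0
      -> return 1
    -> return 9
  -> return 32
-> return 56

Final answer: 56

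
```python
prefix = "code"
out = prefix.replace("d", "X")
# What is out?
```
Trace:
  prefix='code'
  prefix='code', out='coXe'

Final answer: 'coXe'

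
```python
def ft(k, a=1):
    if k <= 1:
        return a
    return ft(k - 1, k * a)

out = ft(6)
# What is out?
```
Call trace:
ft(k=6, a=1)
  ft(k=5, a=6)
    ft(k=4, a=30)
      ft(k=3, a=120)
        ft(k=2, a=360)
          ft(k=1, a=720)
          -> return 720
        -> return 720
      -> return 720
    -> return 720
  -> return 720
-> return 720

Final answer: 720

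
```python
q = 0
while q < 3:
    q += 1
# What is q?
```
Trace:
  q=0
  q=1
  q=2
  q=3

Final answer: 3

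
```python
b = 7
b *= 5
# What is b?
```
Trace:
  b=7
  b=35

Final answer: 35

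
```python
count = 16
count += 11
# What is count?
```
Trace:
  count=16
  count=27

Final answer: 27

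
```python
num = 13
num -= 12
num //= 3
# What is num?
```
Trace:
  num=13
  num=1
  num=0

Final answer: 0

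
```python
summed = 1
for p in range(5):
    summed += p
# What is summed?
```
Trace:
  summed=1
  summed=1, p=0
  summed=2, p=1
  summed=4, p=2
  summed=7, p=3
  summed=11, p=4

Final answer: 11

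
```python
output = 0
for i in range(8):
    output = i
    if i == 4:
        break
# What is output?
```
Trace:
  output=0
  output=0, i=0
  output=1, i=1
  output=2, i=2
  output=3, i=3
  output=4, i=4

Final answer: 4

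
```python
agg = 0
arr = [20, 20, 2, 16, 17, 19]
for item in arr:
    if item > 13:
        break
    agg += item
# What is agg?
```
Trace:
  agg=0
  agg=0, item=20

Final answer: 0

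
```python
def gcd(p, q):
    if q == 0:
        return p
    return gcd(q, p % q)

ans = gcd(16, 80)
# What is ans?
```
Call trace:
gcd(p=16, q=80)
  gcd(p=80, q=16)
    gcd(p=16, q=0)
    -> return 16
  -> return 16
-> return 16

Final answer: 16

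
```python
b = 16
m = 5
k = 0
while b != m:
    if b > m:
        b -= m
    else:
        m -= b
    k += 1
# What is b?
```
Trace:
  b=16
  b=16, m=5
  b=16, m=5, k=0
  b=11, m=5, k=1
  b=6, m=5, k=2
  b=1, m=5, k=3
  b=1, m=4, k=4
  b=1, m=3, k=5
  b=1, m=2, k=6
  b=1, m=1, k=7

Final answer: 1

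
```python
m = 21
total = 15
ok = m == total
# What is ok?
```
Trace:
  m=21
  m=21, total=15
  m=21, total=15, ok=False

Final answer: False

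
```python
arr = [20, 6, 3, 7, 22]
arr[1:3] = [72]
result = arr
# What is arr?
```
Trace:
  arr=[20, 6, 3, 7, 22]
  arr=[20, 72, 7, 22]
  arr=[20, 72, 7, 22], result=[20, 72, 7, 22]

Final answer: [20, 72, 7, 22]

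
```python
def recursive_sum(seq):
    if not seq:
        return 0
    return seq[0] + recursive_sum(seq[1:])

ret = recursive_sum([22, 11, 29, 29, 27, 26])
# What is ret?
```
Call trace:
recursive_sum(seq=[22, 11, 29, 29, 27, 26])
  recursive_sum(seq=[11, 29, 29, 27, 26])
    recursive_sum(seq=[29, 29, 27, 26])
      recursive_sum(seq=[29, 27, 26])
        recursive_sum(seq=[27, 26])
          recursive_sum(seq=[26])
            recursive_sum(seq=[])
            -> return 0
          -> return 26
        -> return 53
      -> return 82
    -> return 111
  -> return 122
-> return 144

Final answer: 144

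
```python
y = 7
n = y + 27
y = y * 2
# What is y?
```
Trace:
  y=7
  y=7, n=34
  y=14, n=34

Final answer: 14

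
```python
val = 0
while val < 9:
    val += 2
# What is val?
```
Trace:
  val=0
  val=2
  val=4
  val=6
  val=8
  val=10

Final answer: 10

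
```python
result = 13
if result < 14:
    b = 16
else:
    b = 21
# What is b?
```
Trace:
  result=13
  result=13, b=16

Final answer: 16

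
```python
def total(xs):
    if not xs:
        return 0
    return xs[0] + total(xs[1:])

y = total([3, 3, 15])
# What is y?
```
Call trace:
total(xs=[3, 3, 15])
  total(xs=[3, 15])
    total(xs=[15])
      total(xs=[])
      -> return 0
    -> return 15
  -> return 18
-> return 21

Final answer: 21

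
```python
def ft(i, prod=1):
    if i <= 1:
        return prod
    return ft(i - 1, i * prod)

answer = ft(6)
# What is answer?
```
Call trace:
ft(i=6, prod=1)
  ft(i=5, prod=6)
    ft(i=4, prod=30)
      ft(i=3, prod=120)
        ft(i=2, prod=360)
          ft(i=1, prod=720)
          -> return 720
        -> return 720
      -> return 720
    -> return 720
  -> return 720
-> return 720

Final answer: 720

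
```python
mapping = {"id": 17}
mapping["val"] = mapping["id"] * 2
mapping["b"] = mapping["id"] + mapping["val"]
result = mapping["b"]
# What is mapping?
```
Trace:
  mapping={'id': 17}
  mapping={'id': 17, 'val': 34}
  mapping={'id': 17, 'val': 34, 'b': 51}
  mapping={'id': 17, 'val': 34, 'b': 51}, result=51

Final answer: {'id': 17, 'val': 34, 'b': 51}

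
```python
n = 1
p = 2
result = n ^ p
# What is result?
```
Trace:
  n=1
  n=1, p=2
  n=1, p=2, result=3

Final answer: 3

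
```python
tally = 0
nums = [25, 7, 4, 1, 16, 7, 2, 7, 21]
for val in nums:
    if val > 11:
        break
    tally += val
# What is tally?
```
Trace:
  tally=0
  tally=0, val=25

Final answer: 0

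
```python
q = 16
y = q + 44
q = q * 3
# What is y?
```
Trace:
  q=16
  q=16, y=60
  q=48, y=60

Final answer: 60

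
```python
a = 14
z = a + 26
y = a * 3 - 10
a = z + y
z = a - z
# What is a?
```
Trace:
  a=14
  a=14, z=40
  a=14, z=40, y=32
  a=72, z=40, y=32
  a=72, z=32, y=32

Final answer: 72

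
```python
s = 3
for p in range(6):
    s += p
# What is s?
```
Trace:
  s=3
  s=3, p=0
  s=4, p=1
  s=6, p=2
  s=9, p=3
  s=13, p=4
  s=18, p=5

Final answer: 18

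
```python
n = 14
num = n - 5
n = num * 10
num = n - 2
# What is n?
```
Trace:
  n=14
  n=14, num=9
  n=90, num=9
  n=90, num=88

Final answer: 90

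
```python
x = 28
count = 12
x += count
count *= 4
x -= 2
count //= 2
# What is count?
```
Trace:
  x=28
  x=28, count=12
  x=40, count=12
  x=40, count=48
  x=38, count=48
  x=38, count=24

Final answer: 24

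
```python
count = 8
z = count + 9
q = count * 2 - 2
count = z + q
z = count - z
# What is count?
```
Trace:
  count=8
  count=8, z=17
  count=8, z=17, q=14
  count=31, z=17, q=14
  count=31, z=14, q=14

Final answer: 31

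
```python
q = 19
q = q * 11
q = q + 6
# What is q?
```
Trace:
  q=19
  q=209
  q=215

Final answer: 215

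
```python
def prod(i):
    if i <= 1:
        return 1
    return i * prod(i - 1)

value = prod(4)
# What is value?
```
Call trace:
prod(i=4)
  prod(i=3)
    prod(i=2)
      prod(i=1)
      -> return 1
    -> return 2
  -> return 6
-> return 24

Final answer: 24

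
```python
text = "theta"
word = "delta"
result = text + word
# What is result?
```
Trace:
  text='theta'
  text='theta', word='delta'
  text='theta', word='delta', result='thetadelta'

Final answer: 'thetadelta'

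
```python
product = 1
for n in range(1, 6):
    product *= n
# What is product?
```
Trace:
  product=1
  product=1, n=1
  product=2, n=2
  product=6, n=3
  product=24, n=4
  product=120, n=5

Final answer: 120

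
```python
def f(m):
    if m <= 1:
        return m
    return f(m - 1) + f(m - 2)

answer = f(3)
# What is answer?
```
Call trace:
f(m=3)
  f(m=2)
    f(m=1)
    -> return 1
    f(m=0)
    -> return 0
  -> return 1
  f(m=1)
  -> return 1
-> return 2

Final answer: 2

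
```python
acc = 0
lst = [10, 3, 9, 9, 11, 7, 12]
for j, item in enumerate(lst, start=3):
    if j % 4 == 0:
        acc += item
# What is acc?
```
Trace:
  acc=0
  acc=0, j=3, item=10
  acc=3, j=4, item=3
  acc=3, j=5, item=9
  acc=3, j=6, item=9
  acc=3, j=7, item=11
  acc=10, j=8, item=7
  acc=10, j=9, item=12

Final answer: 10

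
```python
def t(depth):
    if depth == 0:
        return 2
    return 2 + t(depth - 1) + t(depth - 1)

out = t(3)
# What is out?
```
Call trace (a repeated sub-call is expanded the first time; later identical calls just restate its return value):
t(depth=3)
  t(depth=2)
    t(depth=1)
      t(depth=0)
      -> return 2
      t(depth=0)
      -> return 2
    -> return 6
    t(depth=1) -> return 6  (same call as traced above)
  -> return 14
  t(depth=2) -> return 14  (same call as traced above)
-> return 30

Final answer: 30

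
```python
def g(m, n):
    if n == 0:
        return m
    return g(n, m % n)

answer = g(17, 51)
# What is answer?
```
Call trace:
g(m=17, n=51)
  g(m=51, n=17)
    g(m=17, n=0)
    -> return 17
  -> return 17
-> return 17

Final answer: 17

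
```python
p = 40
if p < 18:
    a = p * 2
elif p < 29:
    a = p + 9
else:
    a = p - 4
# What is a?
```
Trace:
  p=40
  p=40, a=36

Final answer: 36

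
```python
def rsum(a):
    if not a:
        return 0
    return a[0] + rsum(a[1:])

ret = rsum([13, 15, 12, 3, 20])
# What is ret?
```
Call trace:
rsum(a=[13, 15, 12, 3, 20])
  rsum(a=[15, 12, 3, 20])
    rsum(a=[12, 3, 20])
      rsum(a=[3, 20])
        rsum(a=[20])
          rsum(a=[])
          -> return 0
        -> return 20
      -> return 23
    -> return 35
  -> return 50
-> return 63

Final answer: 63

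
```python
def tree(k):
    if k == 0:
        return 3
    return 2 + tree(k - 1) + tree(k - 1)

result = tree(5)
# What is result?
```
Call trace (a repeated sub-call is expanded the first time; later identical calls just restate its return value):
tree(k=5)
  tree(k=4)
    tree(k=3)
      tree(k=2)
        tree(k=1)
          tree(k=0)
          -> return 3
          tree(k=0)
          -> return 3
        -> return 8
        tree(k=1) -> return 8  (same call as traced above)
      -> return 18
      tree(k=2) -> return 18  (same call as traced above)
    -> return 38
    tree(k=3) -> return 38  (same call as traced above)
  -> return 78
  tree(k=4) -> return 78  (same call as traced above)
-> return 158

Final answer: 158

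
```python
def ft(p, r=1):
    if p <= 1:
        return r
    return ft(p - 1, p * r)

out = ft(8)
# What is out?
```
Call trace:
ft(p=8, r=1)
  ft(p=7, r=8)
    ft(p=6, r=56)
      ft(p=5, r=336)
        ft(p=4, r=1680)
          ft(p=3, r=6720)
            ft(p=2, r=20160)
              ft(p=1, r=40320)
              -> return 40320
            -> return 40320
          -> return 40320
        -> return 40320
      -> return 40320
    -> return 40320
  -> return 40320
-> return 40320

Final answer: 40320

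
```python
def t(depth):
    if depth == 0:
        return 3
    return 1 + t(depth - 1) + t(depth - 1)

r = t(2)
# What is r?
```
Call trace (a repeated sub-call is expanded the first time; later identical calls just restate its return value):
t(depth=2)
  t(depth=1)
    t(depth=0)
    -> return 3
    t(depth=0)
    -> return 3
  -> return 7
  t(depth=1) -> return 7  (same call as traced above)
-> return 15

Final answer: 15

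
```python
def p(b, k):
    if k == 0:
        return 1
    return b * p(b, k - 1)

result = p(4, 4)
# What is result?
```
Call trace:
p(b=4, k=4)
  p(b=4, k=3)
    p(b=4, k=2)
      p(b=4, k=1)
        p(b=4, k=0)
        -> return 1
      -> return 4
    -> return 16
  -> return 64
-> return 256

Final answer: 256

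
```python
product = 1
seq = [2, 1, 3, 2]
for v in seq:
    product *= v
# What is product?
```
Trace:
  product=1
  product=2, v=2
  product=2, v=1
  product=6, v=3
  product=12, v=2

Final answer: 12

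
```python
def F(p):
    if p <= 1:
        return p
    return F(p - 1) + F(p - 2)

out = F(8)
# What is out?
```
Call trace (a repeated sub-call is expanded the first time; later identical calls just restate its return value):
F(p=8)
  F(p=7)
    F(p=6)
      F(p=5)
        F(p=4)
          F(p=3)
            F(p=2)
              F(p=1)
              -> return 1
              F(p=0)
              -> return 0
            -> return 1
            F(p=1)
            -> return 1
          -> return 2
          F(p=2) -> return 1  (same call as traced above)
        -> return 3
        F(p=3) -> return 2  (same call as traced above)
      -> return 5
      F(p=4) -> return 3  (same call as traced above)
    -> return 8
    F(p=5) -> return 5  (same call as traced above)
  -> return 13
  F(p=6) -> return 8  (same call as traced above)
-> return 21

Final answer: 21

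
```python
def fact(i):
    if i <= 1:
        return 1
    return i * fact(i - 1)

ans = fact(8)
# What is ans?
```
Call trace:
fact(i=8)
  fact(i=7)
    fact(i=6)
      fact(i=5)
        fact(i=4)
          fact(i=3)
            fact(i=2)
              fact(i=1)
              -> return 1
            -> return 2
          -> return 6
        -> return 24
      -> return 120
    -> return 720
  -> return 5040
-> return 40320

Final answer: 40320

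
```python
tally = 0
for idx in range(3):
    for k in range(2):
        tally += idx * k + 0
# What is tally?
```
Trace:
  tally=0
  tally=0, idx=0, k=0
  tally=0, idx=0, k=1
  tally=0, idx=1, k=0
  tally=1, idx=1, k=1
  tally=1, idx=2, k=0
  tally=3, idx=2, k=1

Final answer: 3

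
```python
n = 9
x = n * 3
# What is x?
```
Trace:
  n=9
  n=9, x=27

Final answer: 27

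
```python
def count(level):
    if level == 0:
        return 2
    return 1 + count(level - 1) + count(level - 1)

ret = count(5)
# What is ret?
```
Call trace (a repeated sub-call is expanded the first time; later identical calls just restate its return value):
count(level=5)
  count(level=4)
    count(level=3)
      count(level=2)
        count(level=1)
          count(level=0)
          -> return 2
          count(level=0)
          -> return 2
        -> return 5
        count(level=1) -> return 5  (same call as traced above)
      -> return 11
      count(level=2) -> return 11  (same call as traced above)
    -> return 23
    count(level=3) -> return 23  (same call as traced above)
  -> return 47
  count(level=4) -> return 47  (same call as traced above)
-> return 95

Final answer: 95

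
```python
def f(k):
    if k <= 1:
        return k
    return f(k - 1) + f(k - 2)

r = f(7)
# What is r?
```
Call trace (a repeated sub-call is expanded the first time; later identical calls just restate its return value):
f(k=7)
  f(k=6)
    f(k=5)
      f(k=4)
        f(k=3)
          f(k=2)
            f(k=1)
            -> return 1
            f(k=0)
            -> return 0
          -> return 1
          f(k=1)
          -> return 1
        -> return 2
        f(k=2) -> return 1  (same call as traced above)
      -> return 3
      f(k=3) -> return 2  (same call as traced above)
    -> return 5
    f(k=4) -> return 3  (same call as traced above)
  -> return 8
  f(k=5) -> return 5  (same call as traced above)
-> return 13

Final answer: 13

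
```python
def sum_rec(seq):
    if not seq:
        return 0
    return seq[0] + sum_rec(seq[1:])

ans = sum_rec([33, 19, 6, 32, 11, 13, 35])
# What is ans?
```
Call trace:
sum_rec(seq=[33, 19, 6, 32, 11, 13, 35])
  sum_rec(seq=[19, 6, 32, 11, 13, 35])
    sum_rec(seq=[6, 32, 11, 13, 35])
      sum_rec(seq=[32, 11, 13, 35])
        sum_rec(seq=[11, 13, 35])
          sum_rec(seq=[13, 35])
            sum_rec(seq=[35])
              sum_rec(seq=[])
              -> return 0
            -> return 35
          -> return 48
        -> return 59
      -> return 91
    -> return 97
  -> return 116
-> return 149

Final answer: 149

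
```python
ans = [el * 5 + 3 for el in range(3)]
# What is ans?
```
Trace:
  el=0
  el=1
  el=2
  ans=[3, 8, 13]

Final answer: [3, 8, 13]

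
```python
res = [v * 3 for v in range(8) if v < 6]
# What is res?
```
Trace:
  v=0
  v=1
  v=2
  v=3
  v=4
  v=5
  v=6
  v=7
  res=[0, 3, 6, 9, 12, 15]

Final answer: [0, 3, 6, 9, 12, 15]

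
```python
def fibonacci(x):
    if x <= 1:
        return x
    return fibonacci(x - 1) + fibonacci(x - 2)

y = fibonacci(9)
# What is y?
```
Call trace (a repeated sub-call is expanded the first time; later identical calls just restate its return value):
fibonacci(x=9)
  fibonacci(x=8)
    fibonacci(x=7)
      fibonacci(x=6)
        fibonacci(x=5)
          fibonacci(x=4)
            fibonacci(x=3)
              fibonacci(x=2)
                fibonacci(x=1)
                -> return 1
                fibonacci(x=0)
                -> return 0
              -> return 1
              fibonacci(x=1)
              -> return 1
            -> return 2
            fibonacci(x=2) -> return 1  (same call as traced above)
          -> return 3
          fibonacci(x=3) -> return 2  (same call as traced above)
        -> return 5
        fibonacci(x=4) -> return 3  (same call as traced above)
      -> return 8
      fibonacci(x=5) -> return 5  (same call as traced above)
    -> return 13
    fibonacci(x=6) -> return 8  (same call as traced above)
  -> return 21
  fibonacci(x=7) -> return 13  (same call as traced above)
-> return 34

Final answer: 34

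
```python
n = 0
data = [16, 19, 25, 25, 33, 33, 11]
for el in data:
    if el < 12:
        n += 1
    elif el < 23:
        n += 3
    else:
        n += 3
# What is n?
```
Trace:
  n=0
  n=3, el=16
  n=6, el=19
  n=9, el=25
  n=12, el=25
  n=15, el=33
  n=18, el=33
  n=19, el=11

Final answer: 19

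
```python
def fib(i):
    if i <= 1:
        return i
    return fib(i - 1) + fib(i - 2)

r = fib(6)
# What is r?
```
Call trace (a repeated sub-call is expanded the first time; later identical calls just restate its return value):
fib(i=6)
  fib(i=5)
    fib(i=4)
      fib(i=3)
        fib(i=2)
          fib(i=1)
          -> return 1
          fib(i=0)
          -> return 0
        -> return 1
        fib(i=1)
        -> return 1
      -> return 2
      fib(i=2) -> return 1  (same call as traced above)
    -> return 3
    fib(i=3) -> return 2  (same call as traced above)
  -> return 5
  fib(i=4) -> return 3  (same call as traced above)
-> return 8

Final answer: 8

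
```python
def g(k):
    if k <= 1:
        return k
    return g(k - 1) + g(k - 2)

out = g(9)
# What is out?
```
Call trace (a repeated sub-call is expanded the first time; later identical calls just restate its return value):
g(k=9)
  g(k=8)
    g(k=7)
      g(k=6)
        g(k=5)
          g(k=4)
            g(k=3)
              g(k=2)
                g(k=1)
                -> return 1
                g(k=0)
                -> return 0
              -> return 1
              g(k=1)
              -> return 1
            -> return 2
            g(k=2) -> return 1  (same call as traced above)
          -> return 3
          g(k=3) -> return 2  (same call as traced above)
        -> return 5
        g(k=4) -> return 3  (same call as traced above)
      -> return 8
      g(k=5) -> return 5  (same call as traced above)
    -> return 13
    g(k=6) -> return 8  (same call as traced above)
  -> return 21
  g(k=7) -> return 13  (same call as traced above)
-> return 34

Final answer: 34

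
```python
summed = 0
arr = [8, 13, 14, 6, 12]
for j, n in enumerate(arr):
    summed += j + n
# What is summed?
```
Trace:
  summed=0
  summed=8, j=0, n=8
  summed=22, j=1, n=13
  summed=38, j=2, n=14
  summed=47, j=3, n=6
  summed=63, j=4, n=12

Final answer: 63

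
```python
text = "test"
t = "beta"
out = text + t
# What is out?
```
Trace:
  text='test'
  text='test', t='beta'
  text='test', t='beta', out='testbeta'

Final answer: 'testbeta'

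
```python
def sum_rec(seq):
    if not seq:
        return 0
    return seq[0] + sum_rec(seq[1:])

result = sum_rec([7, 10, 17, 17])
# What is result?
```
Call trace:
sum_rec(seq=[7, 10, 17, 17])
  sum_rec(seq=[10, 17, 17])
    sum_rec(seq=[17, 17])
      sum_rec(seq=[17])
        sum_rec(seq=[])
        -> return 0
      -> return 17
    -> return 34
  -> return 44
-> return 51

Final answer: 51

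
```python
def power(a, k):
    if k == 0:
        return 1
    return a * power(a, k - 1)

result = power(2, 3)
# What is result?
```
Call trace:
power(a=2, k=3)
  power(a=2, k=2)
    power(a=2, k=1)
      power(a=2, k=0)
      -> return 1
    -> return 2
  -> return 4
-> return 8

Final answer: 8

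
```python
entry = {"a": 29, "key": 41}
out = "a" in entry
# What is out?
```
Trace:
  entry={'a': 29, 'key': 41}
  entry={'a': 29, 'key': 41}, out=True

Final answer: True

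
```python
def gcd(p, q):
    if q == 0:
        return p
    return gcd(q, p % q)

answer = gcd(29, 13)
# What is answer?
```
Call trace:
gcd(p=29, q=13)
  gcd(p=13, q=3)
    gcd(p=3, q=1)
      gcd(p=1, q=0)
      -> return 1
    -> return 1
  -> return 1
-> return 1

Final answer: 1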